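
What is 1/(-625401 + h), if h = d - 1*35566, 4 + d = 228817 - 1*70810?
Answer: -1/502964 ≈ -1.9882e-6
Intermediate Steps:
d = 158003 (d = -4 + (228817 - 1*70810) = -4 + (228817 - 70810) = -4 + 158007 = 158003)
h = 122437 (h = 158003 - 1*35566 = 158003 - 35566 = 122437)
1/(-625401 + h) = 1/(-625401 + 122437) = 1/(-502964) = -1/502964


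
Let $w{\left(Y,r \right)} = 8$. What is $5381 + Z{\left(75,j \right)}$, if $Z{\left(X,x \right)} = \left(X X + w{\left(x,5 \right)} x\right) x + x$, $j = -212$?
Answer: $-827779$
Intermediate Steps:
$Z{\left(X,x \right)} = x + x \left(X^{2} + 8 x\right)$ ($Z{\left(X,x \right)} = \left(X X + 8 x\right) x + x = \left(X^{2} + 8 x\right) x + x = x \left(X^{2} + 8 x\right) + x = x + x \left(X^{2} + 8 x\right)$)
$5381 + Z{\left(75,j \right)} = 5381 - 212 \left(1 + 75^{2} + 8 \left(-212\right)\right) = 5381 - 212 \left(1 + 5625 - 1696\right) = 5381 - 833160 = -827779$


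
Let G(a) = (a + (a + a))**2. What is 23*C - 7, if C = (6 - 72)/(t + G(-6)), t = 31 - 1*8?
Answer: -3947/347 ≈ -11.375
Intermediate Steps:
G(a) = 9*a**2 (G(a) = (a + 2*a)**2 = (3*a)**2 = 9*a**2)
t = 23 (t = 31 - 8 = 23)
C = -66/347 (C = (6 - 72)/(23 + 9*(-6)**2) = -66/(23 + 9*36) = -66/(23 + 324) = -66/347 ≈ -0.19020)
23*C - 7 = 23*(-66/347) - 7 = -1518/347 - 7 = -3947/347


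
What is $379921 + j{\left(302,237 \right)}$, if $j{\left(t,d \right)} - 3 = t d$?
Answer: $451498$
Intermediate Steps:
$j{\left(t,d \right)} = 3 + d t$ ($j{\left(t,d \right)} = 3 + t d = 3 + d t$)
$379921 + j{\left(302,237 \right)} = 379921 + \left(3 + 237 \cdot 302\right) = 379921 + \left(3 + 71574\right) = 379921 + 71577 = 451498$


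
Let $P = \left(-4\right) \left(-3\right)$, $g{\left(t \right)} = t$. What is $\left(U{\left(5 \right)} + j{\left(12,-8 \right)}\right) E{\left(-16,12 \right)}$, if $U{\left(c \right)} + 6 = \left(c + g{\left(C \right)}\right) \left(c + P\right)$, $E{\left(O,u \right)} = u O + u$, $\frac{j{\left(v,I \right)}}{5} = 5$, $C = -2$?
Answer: $-12600$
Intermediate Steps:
$j{\left(v,I \right)} = 25$ ($j{\left(v,I \right)} = 5 \cdot 5 = 25$)
$E{\left(O,u \right)} = u + O u$ ($E{\left(O,u \right)} = O u + u = u + O u$)
$P = 12$
$U{\left(c \right)} = -6 + \left(-2 + c\right) \left(12 + c\right)$ ($U{\left(c \right)} = -6 + \left(c - 2\right) \left(c + 12\right) = -6 + \left(-2 + c\right) \left(12 + c\right)$)
$\left(U{\left(5 \right)} + j{\left(12,-8 \right)}\right) E{\left(-16,12 \right)} = \left(\left(-30 + 5^{2} + 10 \cdot 5\right) + 25\right) 12 \left(1 - 16\right) = \left(\left(-30 + 25 + 50\right) + 25\right) 12 \left(-15\right) = \left(45 + 25\right) \left(-180\right) = 70 \left(-180\right) = -12600$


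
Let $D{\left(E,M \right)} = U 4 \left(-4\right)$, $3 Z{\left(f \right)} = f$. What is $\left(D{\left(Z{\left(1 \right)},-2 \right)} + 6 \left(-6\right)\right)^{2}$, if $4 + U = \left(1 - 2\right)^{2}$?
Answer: $144$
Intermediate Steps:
$Z{\left(f \right)} = \frac{f}{3}$
$U = -3$ ($U = -4 + \left(1 - 2\right)^{2} = -4 + \left(-1\right)^{2} = -4 + 1 = -3$)
$D{\left(E,M \right)} = 48$ ($D{\left(E,M \right)} = \left(-3\right) 4 \left(-4\right) = \left(-12\right) \left(-4\right) = 48$)
$\left(D{\left(Z{\left(1 \right)},-2 \right)} + 6 \left(-6\right)\right)^{2} = \left(48 + 6 \left(-6\right)\right)^{2} = \left(48 - 36\right)^{2} = 12^{2} = 144$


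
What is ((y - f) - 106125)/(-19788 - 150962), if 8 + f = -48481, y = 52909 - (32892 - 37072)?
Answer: 547/170750 ≈ 0.0032035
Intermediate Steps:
y = 57089 (y = 52909 - 1*(-4180) = 52909 + 4180 = 57089)
f = -48489 (f = -8 - 48481 = -48489)
((y - f) - 106125)/(-19788 - 150962) = ((57089 - 1*(-48489)) - 106125)/(-19788 - 150962) = ((57089 + 48489) - 106125)/(-170750) = (105578 - 106125)*(-1/170750) = -547*(-1/170750) = 547/170750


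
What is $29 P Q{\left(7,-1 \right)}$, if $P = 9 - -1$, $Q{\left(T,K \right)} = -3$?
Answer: $-870$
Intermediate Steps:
$P = 10$ ($P = 9 + 1 = 10$)
$29 P Q{\left(7,-1 \right)} = 29 \cdot 10 \left(-3\right) = 290 \left(-3\right) = -870$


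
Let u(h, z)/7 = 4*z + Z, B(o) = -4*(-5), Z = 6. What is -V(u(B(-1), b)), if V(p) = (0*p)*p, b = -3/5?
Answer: 0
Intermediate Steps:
B(o) = 20
b = -⅗ (b = -3*⅕ = -⅗ ≈ -0.60000)
u(h, z) = 42 + 28*z (u(h, z) = 7*(4*z + 6) = 7*(6 + 4*z) = 42 + 28*z)
V(p) = 0 (V(p) = 0*p = 0)
-V(u(B(-1), b)) = -1*0 = 0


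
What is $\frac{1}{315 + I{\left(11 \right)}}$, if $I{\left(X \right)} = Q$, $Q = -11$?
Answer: $\frac{1}{304} \approx 0.0032895$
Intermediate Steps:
$I{\left(X \right)} = -11$
$\frac{1}{315 + I{\left(11 \right)}} = \frac{1}{315 - 11} = \frac{1}{304}$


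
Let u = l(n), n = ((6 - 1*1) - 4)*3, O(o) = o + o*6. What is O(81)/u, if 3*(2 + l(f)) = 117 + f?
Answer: 567/38 ≈ 14.921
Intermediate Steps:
O(o) = 7*o (O(o) = o + 6*o = 7*o)
n = 3 (n = ((6 - 1) - 4)*3 = (5 - 4)*3 = 1*3 = 3)
l(f) = 37 + f/3 (l(f) = -2 + (117 + f)/3 = -2 + (39 + f/3) = 37 + f/3)
u = 38 (u = 37 + (1/3)*3 = 37 + 1 = 38)
O(81)/u = (7*81)/38 = 567*(1/38) = 567/38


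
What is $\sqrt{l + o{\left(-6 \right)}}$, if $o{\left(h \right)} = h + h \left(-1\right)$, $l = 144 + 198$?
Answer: $3 \sqrt{38} \approx 18.493$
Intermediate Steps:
$l = 342$
$o{\left(h \right)} = 0$ ($o{\left(h \right)} = h - h = 0$)
$\sqrt{l + o{\left(-6 \right)}} = \sqrt{342 + 0} = \sqrt{342} = 3 \sqrt{38}$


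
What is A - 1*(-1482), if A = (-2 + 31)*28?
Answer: 2294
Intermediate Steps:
A = 812 (A = 29*28 = 812)
A - 1*(-1482) = 812 - 1*(-1482) = 812 + 1482 = 2294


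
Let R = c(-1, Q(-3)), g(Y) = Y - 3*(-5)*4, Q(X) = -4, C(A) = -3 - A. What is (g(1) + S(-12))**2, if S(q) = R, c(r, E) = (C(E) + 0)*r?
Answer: 3600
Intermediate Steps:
g(Y) = 60 + Y (g(Y) = Y + 15*4 = Y + 60 = 60 + Y)
c(r, E) = r*(-3 - E) (c(r, E) = ((-3 - E) + 0)*r = (-3 - E)*r = r*(-3 - E))
R = -1 (R = -1*(-1)*(3 - 4) = -1*(-1)*(-1) = -1)
S(q) = -1
(g(1) + S(-12))**2 = ((60 + 1) - 1)**2 = (61 - 1)**2 = 60**2 = 3600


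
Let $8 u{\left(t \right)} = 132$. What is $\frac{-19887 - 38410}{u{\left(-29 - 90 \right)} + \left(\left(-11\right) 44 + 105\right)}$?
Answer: $\frac{116594}{725} \approx 160.82$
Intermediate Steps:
$u{\left(t \right)} = \frac{33}{2}$ ($u{\left(t \right)} = \frac{1}{8} \cdot 132 = \frac{33}{2}$)
$\frac{-19887 - 38410}{u{\left(-29 - 90 \right)} + \left(\left(-11\right) 44 + 105\right)} = \frac{-19887 - 38410}{\frac{33}{2} + \left(\left(-11\right) 44 + 105\right)} = - \frac{58297}{\frac{33}{2} + \left(-484 + 105\right)} = - \frac{58297}{\frac{33}{2} - 379} = - \frac{58297}{- \frac{725}{2}} = \left(-58297\right) \left(- \frac{2}{725}\right) = \frac{116594}{725}$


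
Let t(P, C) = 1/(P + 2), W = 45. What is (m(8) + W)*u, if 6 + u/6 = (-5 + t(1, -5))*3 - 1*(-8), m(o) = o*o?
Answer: -7848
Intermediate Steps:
t(P, C) = 1/(2 + P)
m(o) = o**2
u = -72 (u = -36 + 6*((-5 + 1/(2 + 1))*3 - 1*(-8)) = -36 + 6*((-5 + 1/3)*3 + 8) = -36 + 6*(-14/3*3 + 8) = -36 + 6*(-14 + 8) = -36 + 6*(-6) = -36 - 36 = -72)
(m(8) + W)*u = (8**2 + 45)*(-72) = (64 + 45)*(-72) = 109*(-72) = -7848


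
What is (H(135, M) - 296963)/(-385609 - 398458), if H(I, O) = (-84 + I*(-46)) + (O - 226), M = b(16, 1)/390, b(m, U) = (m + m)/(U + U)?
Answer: 59179177/152893065 ≈ 0.38706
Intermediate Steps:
b(m, U) = m/U (b(m, U) = (2*m)/((2*U)) = (2*m)*(1/(2*U)) = m/U)
M = 8/195 (M = (16/1)/390 = (16*1)*(1/390) = 16*(1/390) = 8/195 ≈ 0.041026)
H(I, O) = -310 + O - 46*I (H(I, O) = (-84 - 46*I) + (-226 + O) = -310 + O - 46*I)
(H(135, M) - 296963)/(-385609 - 398458) = ((-310 + 8/195 - 46*135) - 296963)/(-385609 - 398458) = ((-310 + 8/195 - 6210) - 296963)/(-784067) = (-1271392/195 - 296963)*(-1/784067) = -59179177/195*(-1/784067) = 59179177/152893065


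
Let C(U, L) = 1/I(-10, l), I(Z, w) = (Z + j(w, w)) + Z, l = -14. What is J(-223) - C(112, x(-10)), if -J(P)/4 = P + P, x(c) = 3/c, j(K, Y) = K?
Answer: 60657/34 ≈ 1784.0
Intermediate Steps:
I(Z, w) = w + 2*Z (I(Z, w) = (Z + w) + Z = w + 2*Z)
C(U, L) = -1/34 (C(U, L) = 1/(-14 + 2*(-10)) = 1/(-14 - 20) = 1/(-34) = -1/34)
J(P) = -8*P (J(P) = -4*(P + P) = -8*P)
J(-223) - C(112, x(-10)) = -8*(-223) - 1*(-1/34) = 1784 + 1/34 = 60657/34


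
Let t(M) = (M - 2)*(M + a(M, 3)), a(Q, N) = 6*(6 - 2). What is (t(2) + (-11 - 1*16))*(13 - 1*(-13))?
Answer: -702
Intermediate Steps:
a(Q, N) = 24 (a(Q, N) = 6*4 = 24)
t(M) = (-2 + M)*(24 + M) (t(M) = (M - 2)*(M + 24) = (-2 + M)*(24 + M))
(t(2) + (-11 - 1*16))*(13 - 1*(-13)) = ((-48 + 2**2 + 22*2) + (-11 - 1*16))*(13 - 1*(-13)) = ((-48 + 4 + 44) + (-11 - 16))*(13 + 13) = (0 - 27)*26 = -27*26 = -702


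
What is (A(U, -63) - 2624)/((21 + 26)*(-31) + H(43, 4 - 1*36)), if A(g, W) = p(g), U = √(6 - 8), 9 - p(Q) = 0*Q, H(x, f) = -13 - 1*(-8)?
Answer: 2615/1462 ≈ 1.7886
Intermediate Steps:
H(x, f) = -5 (H(x, f) = -13 + 8 = -5)
p(Q) = 9 (p(Q) = 9 - 0*Q = 9 - 1*0 = 9 + 0 = 9)
U = I*√2 (U = √(-2) = I*√2 ≈ 1.4142*I)
A(g, W) = 9
(A(U, -63) - 2624)/((21 + 26)*(-31) + H(43, 4 - 1*36)) = (9 - 2624)/((21 + 26)*(-31) - 5) = -2615/(47*(-31) - 5) = -2615/(-1457 - 5) = -2615/(-1462) = -2615*(-1/1462) = 2615/1462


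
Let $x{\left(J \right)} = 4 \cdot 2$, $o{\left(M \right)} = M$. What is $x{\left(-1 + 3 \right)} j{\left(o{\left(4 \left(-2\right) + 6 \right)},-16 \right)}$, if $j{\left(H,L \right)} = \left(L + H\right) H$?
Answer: $288$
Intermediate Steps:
$j{\left(H,L \right)} = H \left(H + L\right)$ ($j{\left(H,L \right)} = \left(H + L\right) H = H \left(H + L\right)$)
$x{\left(J \right)} = 8$
$x{\left(-1 + 3 \right)} j{\left(o{\left(4 \left(-2\right) + 6 \right)},-16 \right)} = 8 \left(4 \left(-2\right) + 6\right) \left(\left(4 \left(-2\right) + 6\right) - 16\right) = 8 \left(-8 + 6\right) \left(\left(-8 + 6\right) - 16\right) = 8 \left(- 2 \left(-2 - 16\right)\right) = 8 \left(\left(-2\right) \left(-18\right)\right) = 8 \cdot 36 = 288$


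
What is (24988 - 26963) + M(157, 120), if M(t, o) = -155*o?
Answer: -20575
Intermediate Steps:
(24988 - 26963) + M(157, 120) = (24988 - 26963) - 155*120 = -1975 - 18600 = -20575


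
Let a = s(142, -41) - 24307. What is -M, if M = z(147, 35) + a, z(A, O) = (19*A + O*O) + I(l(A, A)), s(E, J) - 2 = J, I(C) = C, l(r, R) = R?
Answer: 20181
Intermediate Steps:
s(E, J) = 2 + J
z(A, O) = O² + 20*A (z(A, O) = (19*A + O*O) + A = (19*A + O²) + A = (O² + 19*A) + A = O² + 20*A)
a = -24346 (a = (2 - 41) - 24307 = -39 - 24307 = -24346)
M = -20181 (M = (35² + 20*147) - 24346 = (1225 + 2940) - 24346 = 4165 - 24346 = -20181)
-M = -1*(-20181) = 20181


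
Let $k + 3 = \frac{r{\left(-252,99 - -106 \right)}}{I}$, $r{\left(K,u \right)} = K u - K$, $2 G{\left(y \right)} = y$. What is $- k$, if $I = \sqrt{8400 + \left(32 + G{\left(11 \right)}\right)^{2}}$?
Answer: $3 + \frac{34272 \sqrt{1569}}{2615} \approx 522.13$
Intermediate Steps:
$G{\left(y \right)} = \frac{y}{2}$
$r{\left(K,u \right)} = - K + K u$
$I = \frac{5 \sqrt{1569}}{2}$ ($I = \sqrt{8400 + \left(32 + \frac{1}{2} \cdot 11\right)^{2}} = \sqrt{8400 + \left(32 + \frac{11}{2}\right)^{2}} = \sqrt{8400 + \left(\frac{75}{2}\right)^{2}} = \sqrt{8400 + \frac{5625}{4}} = \sqrt{\frac{39225}{4}} = \frac{5 \sqrt{1569}}{2} \approx 99.026$)
$k = -3 - \frac{34272 \sqrt{1569}}{2615}$ ($k = -3 + \frac{\left(-252\right) \left(-1 + \left(99 - -106\right)\right)}{\frac{5}{2} \sqrt{1569}} = -3 + - 252 \left(-1 + \left(99 + 106\right)\right) \frac{2 \sqrt{1569}}{7845} = -3 + - 252 \left(-1 + 205\right) \frac{2 \sqrt{1569}}{7845} = -3 + \left(-252\right) 204 \frac{2 \sqrt{1569}}{7845} = -3 - 51408 \frac{2 \sqrt{1569}}{7845} = -3 - \frac{34272 \sqrt{1569}}{2615} \approx -522.13$)
$- k = - (-3 - \frac{34272 \sqrt{1569}}{2615}) = 3 + \frac{34272 \sqrt{1569}}{2615}$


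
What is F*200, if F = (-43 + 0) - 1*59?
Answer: -20400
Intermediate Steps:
F = -102 (F = -43 - 59 = -102)
F*200 = -102*200 = -20400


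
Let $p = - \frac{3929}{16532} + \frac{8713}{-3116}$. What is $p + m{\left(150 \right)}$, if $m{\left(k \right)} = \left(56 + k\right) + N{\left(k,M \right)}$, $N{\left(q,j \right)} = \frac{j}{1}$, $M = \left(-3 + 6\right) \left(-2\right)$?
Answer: $\frac{634153520}{3219607} \approx 196.97$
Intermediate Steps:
$M = -6$ ($M = 3 \left(-2\right) = -6$)
$N{\left(q,j \right)} = j$ ($N{\left(q,j \right)} = j 1 = j$)
$m{\left(k \right)} = 50 + k$ ($m{\left(k \right)} = \left(56 + k\right) - 6 = 50 + k$)
$p = - \frac{9767880}{3219607}$ ($p = \left(-3929\right) \frac{1}{16532} + 8713 \left(- \frac{1}{3116}\right) = - \frac{3929}{16532} - \frac{8713}{3116} = - \frac{9767880}{3219607} \approx -3.0339$)
$p + m{\left(150 \right)} = - \frac{9767880}{3219607} + \left(50 + 150\right) = - \frac{9767880}{3219607} + 200 = \frac{634153520}{3219607}$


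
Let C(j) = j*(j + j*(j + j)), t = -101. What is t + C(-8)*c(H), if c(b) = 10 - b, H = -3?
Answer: -12581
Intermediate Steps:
C(j) = j*(j + 2*j²) (C(j) = j*(j + j*(2*j)) = j*(j + 2*j²))
t + C(-8)*c(H) = -101 + ((-8)²*(1 + 2*(-8)))*(10 - 1*(-3)) = -101 + (64*(1 - 16))*(10 + 3) = -101 + (64*(-15))*13 = -101 - 960*13 = -101 - 12480 = -12581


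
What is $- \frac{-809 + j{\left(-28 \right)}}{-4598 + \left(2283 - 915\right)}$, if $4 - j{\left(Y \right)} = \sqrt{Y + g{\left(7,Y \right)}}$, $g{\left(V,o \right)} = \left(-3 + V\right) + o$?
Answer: $- \frac{161}{646} - \frac{i \sqrt{13}}{1615} \approx -0.24923 - 0.0022325 i$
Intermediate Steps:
$g{\left(V,o \right)} = -3 + V + o$
$j{\left(Y \right)} = 4 - \sqrt{4 + 2 Y}$ ($j{\left(Y \right)} = 4 - \sqrt{Y + \left(-3 + 7 + Y\right)} = 4 - \sqrt{Y + \left(4 + Y\right)} = 4 - \sqrt{4 + 2 Y}$)
$- \frac{-809 + j{\left(-28 \right)}}{-4598 + \left(2283 - 915\right)} = - \frac{-809 + \left(4 - \sqrt{4 + 2 \left(-28\right)}\right)}{-4598 + \left(2283 - 915\right)} = - \frac{-809 + \left(4 - \sqrt{4 - 56}\right)}{-4598 + \left(2283 - 915\right)} = - \frac{-809 + \left(4 - \sqrt{-52}\right)}{-4598 + 1368} = - \frac{-809 + \left(4 - 2 i \sqrt{13}\right)}{-3230} = - \frac{\left(-809 + \left(4 - 2 i \sqrt{13}\right)\right) \left(-1\right)}{3230} = - \frac{\left(-805 - 2 i \sqrt{13}\right) \left(-1\right)}{3230} = - (\frac{161}{646} + \frac{i \sqrt{13}}{1615}) = - \frac{161}{646} - \frac{i \sqrt{13}}{1615}$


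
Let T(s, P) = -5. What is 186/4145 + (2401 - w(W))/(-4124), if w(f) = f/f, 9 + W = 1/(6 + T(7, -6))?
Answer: -2295234/4273495 ≈ -0.53709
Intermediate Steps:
W = -8 (W = -9 + 1/(6 - 5) = -9 + 1/1 = -9 + 1 = -8)
w(f) = 1
186/4145 + (2401 - w(W))/(-4124) = 186/4145 + (2401 - 1*1)/(-4124) = 186*(1/4145) + (2401 - 1)*(-1/4124) = 186/4145 + 2400*(-1/4124) = 186/4145 - 600/1031 = -2295234/4273495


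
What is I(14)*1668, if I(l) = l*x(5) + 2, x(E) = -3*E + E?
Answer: -230184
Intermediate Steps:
x(E) = -2*E
I(l) = 2 - 10*l (I(l) = l*(-2*5) + 2 = l*(-10) + 2 = -10*l + 2 = 2 - 10*l)
I(14)*1668 = (2 - 10*14)*1668 = (2 - 140)*1668 = -138*1668 = -230184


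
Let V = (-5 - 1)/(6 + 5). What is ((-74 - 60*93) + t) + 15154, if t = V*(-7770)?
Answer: 151120/11 ≈ 13738.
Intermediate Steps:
V = -6/11 ≈ -0.54545
t = 46620/11 (t = -6/11*(-7770) = 46620/11 ≈ 4238.2)
((-74 - 60*93) + t) + 15154 = ((-74 - 60*93) + 46620/11) + 15154 = ((-74 - 5580) + 46620/11) + 15154 = (-5654 + 46620/11) + 15154 = -15574/11 + 15154 = 151120/11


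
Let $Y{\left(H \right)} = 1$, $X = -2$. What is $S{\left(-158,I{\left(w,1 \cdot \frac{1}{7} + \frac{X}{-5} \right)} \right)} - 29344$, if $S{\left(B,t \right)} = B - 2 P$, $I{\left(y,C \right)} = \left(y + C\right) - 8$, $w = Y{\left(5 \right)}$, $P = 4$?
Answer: $-29510$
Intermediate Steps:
$w = 1$
$I{\left(y,C \right)} = -8 + C + y$ ($I{\left(y,C \right)} = \left(C + y\right) - 8 = -8 + C + y$)
$S{\left(B,t \right)} = -8 + B$ ($S{\left(B,t \right)} = B - 8 = -8 + B$)
$S{\left(-158,I{\left(w,1 \cdot \frac{1}{7} + \frac{X}{-5} \right)} \right)} - 29344 = \left(-8 - 158\right) - 29344 = -166 - 29344 = -29510$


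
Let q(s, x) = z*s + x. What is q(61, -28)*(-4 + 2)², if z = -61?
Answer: -14996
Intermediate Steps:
q(s, x) = x - 61*s (q(s, x) = -61*s + x = x - 61*s)
q(61, -28)*(-4 + 2)² = (-28 - 61*61)*(-4 + 2)² = (-28 - 3721)*(-2)² = -3749*4 = -14996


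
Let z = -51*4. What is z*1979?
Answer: -403716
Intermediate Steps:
z = -204
z*1979 = -204*1979 = -403716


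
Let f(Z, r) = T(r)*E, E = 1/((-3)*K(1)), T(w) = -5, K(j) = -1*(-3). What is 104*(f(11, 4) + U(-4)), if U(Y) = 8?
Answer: 8008/9 ≈ 889.78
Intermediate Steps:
K(j) = 3
E = -⅑ (E = 1/(-3*3) = -⅓*⅓ = -⅑ ≈ -0.11111)
f(Z, r) = 5/9 (f(Z, r) = -5*(-⅑) = 5/9)
104*(f(11, 4) + U(-4)) = 104*(5/9 + 8) = 104*(77/9) = 8008/9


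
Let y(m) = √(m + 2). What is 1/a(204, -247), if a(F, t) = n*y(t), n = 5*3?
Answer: -I*√5/525 ≈ -0.0042592*I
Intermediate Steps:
y(m) = √(2 + m)
n = 15
a(F, t) = 15*√(2 + t)
1/a(204, -247) = 1/(15*√(2 - 247)) = 1/(15*√(-245)) = 1/(15*(7*I*√5)) = 1/(105*I*√5) = -I*√5/525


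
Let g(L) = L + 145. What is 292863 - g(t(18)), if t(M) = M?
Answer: 292700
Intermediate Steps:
g(L) = 145 + L
292863 - g(t(18)) = 292863 - (145 + 18) = 292863 - 1*163 = 292863 - 163 = 292700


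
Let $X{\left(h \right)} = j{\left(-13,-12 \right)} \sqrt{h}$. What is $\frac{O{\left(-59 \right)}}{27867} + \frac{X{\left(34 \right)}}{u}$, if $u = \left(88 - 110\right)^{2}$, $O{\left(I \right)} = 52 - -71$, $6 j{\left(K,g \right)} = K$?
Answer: $\frac{41}{9289} - \frac{13 \sqrt{34}}{2904} \approx -0.021689$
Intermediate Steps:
$j{\left(K,g \right)} = \frac{K}{6}$
$O{\left(I \right)} = 123$ ($O{\left(I \right)} = 52 + 71 = 123$)
$X{\left(h \right)} = - \frac{13 \sqrt{h}}{6}$ ($X{\left(h \right)} = \frac{1}{6} \left(-13\right) \sqrt{h} = - \frac{13 \sqrt{h}}{6}$)
$u = 484$ ($u = \left(-22\right)^{2} = 484$)
$\frac{O{\left(-59 \right)}}{27867} + \frac{X{\left(34 \right)}}{u} = \frac{123}{27867} + \frac{\left(- \frac{13}{6}\right) \sqrt{34}}{484} = 123 \cdot \frac{1}{27867} + - \frac{13 \sqrt{34}}{6} \cdot \frac{1}{484} = \frac{41}{9289} - \frac{13 \sqrt{34}}{2904}$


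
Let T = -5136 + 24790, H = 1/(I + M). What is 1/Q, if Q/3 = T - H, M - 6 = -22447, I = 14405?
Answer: 8036/473818635 ≈ 1.6960e-5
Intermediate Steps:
M = -22441 (M = 6 - 22447 = -22441)
H = -1/8036 (H = 1/(14405 - 22441) = 1/(-8036) = -1/8036 ≈ -0.00012444)
T = 19654
Q = 473818635/8036 (Q = 3*(19654 - 1*(-1/8036)) = 3*(19654 + 1/8036) = 3*(157939545/8036) = 473818635/8036 ≈ 58962.)
1/Q = 1/(473818635/8036) = 8036/473818635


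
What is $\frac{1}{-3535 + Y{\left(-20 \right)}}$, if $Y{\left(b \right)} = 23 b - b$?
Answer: $- \frac{1}{3975} \approx -0.00025157$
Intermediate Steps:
$Y{\left(b \right)} = 22 b$
$\frac{1}{-3535 + Y{\left(-20 \right)}} = \frac{1}{-3535 + 22 \left(-20\right)} = \frac{1}{-3535 - 440} = \frac{1}{-3975} = - \frac{1}{3975}$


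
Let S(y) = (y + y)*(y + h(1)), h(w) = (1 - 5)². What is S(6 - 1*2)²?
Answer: 25600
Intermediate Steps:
h(w) = 16 (h(w) = (-4)² = 16)
S(y) = 2*y*(16 + y) (S(y) = (y + y)*(y + 16) = (2*y)*(16 + y) = 2*y*(16 + y))
S(6 - 1*2)² = (2*(6 - 1*2)*(16 + (6 - 1*2)))² = (2*(6 - 2)*(16 + (6 - 2)))² = (2*4*(16 + 4))² = (2*4*20)² = 160² = 25600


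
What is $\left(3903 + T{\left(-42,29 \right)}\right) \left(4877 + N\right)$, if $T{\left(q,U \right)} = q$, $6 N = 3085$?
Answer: $\frac{41630589}{2} \approx 2.0815 \cdot 10^{7}$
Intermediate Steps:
$N = \frac{3085}{6}$ ($N = \frac{1}{6} \cdot 3085 = \frac{3085}{6} \approx 514.17$)
$\left(3903 + T{\left(-42,29 \right)}\right) \left(4877 + N\right) = \left(3903 - 42\right) \left(4877 + \frac{3085}{6}\right) = 3861 \cdot \frac{32347}{6} = \frac{41630589}{2}$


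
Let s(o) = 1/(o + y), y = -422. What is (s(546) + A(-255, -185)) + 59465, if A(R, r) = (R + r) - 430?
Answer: 7265781/124 ≈ 58595.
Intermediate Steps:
A(R, r) = -430 + R + r
s(o) = 1/(-422 + o) (s(o) = 1/(o - 422) = 1/(-422 + o))
(s(546) + A(-255, -185)) + 59465 = (1/(-422 + 546) + (-430 - 255 - 185)) + 59465 = (1/124 - 870) + 59465 = -107879/124 + 59465 = 7265781/124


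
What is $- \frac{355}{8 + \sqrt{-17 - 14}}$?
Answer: $- \frac{568}{19} + \frac{71 i \sqrt{31}}{19} \approx -29.895 + 20.806 i$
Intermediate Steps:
$- \frac{355}{8 + \sqrt{-17 - 14}} = - \frac{355}{8 + \sqrt{-31}} = - \frac{355}{8 + i \sqrt{31}}$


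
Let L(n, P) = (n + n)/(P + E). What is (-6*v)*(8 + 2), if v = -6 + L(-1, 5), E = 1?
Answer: 380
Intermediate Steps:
L(n, P) = 2*n/(1 + P) (L(n, P) = (n + n)/(P + 1) = (2*n)/(1 + P) = 2*n/(1 + P))
v = -19/3 (v = -6 + 2*(-1)/(1 + 5) = -6 + 2*(-1)/6 = -6 + 2*(-1)*(⅙) = -6 - ⅓ = -19/3 ≈ -6.3333)
(-6*v)*(8 + 2) = (-6*(-19/3))*(8 + 2) = 38*10 = 380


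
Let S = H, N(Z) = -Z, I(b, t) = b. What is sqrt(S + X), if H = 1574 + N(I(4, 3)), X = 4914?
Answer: 2*sqrt(1621) ≈ 80.523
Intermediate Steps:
H = 1570 (H = 1574 - 1*4 = 1574 - 4 = 1570)
S = 1570
sqrt(S + X) = sqrt(1570 + 4914) = sqrt(6484) = 2*sqrt(1621)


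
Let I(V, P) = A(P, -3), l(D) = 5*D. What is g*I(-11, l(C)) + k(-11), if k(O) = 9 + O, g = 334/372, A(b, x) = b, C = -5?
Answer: -4547/186 ≈ -24.446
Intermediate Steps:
I(V, P) = P
g = 167/186 (g = 334*(1/372) = 167/186 ≈ 0.89785)
g*I(-11, l(C)) + k(-11) = 167*(5*(-5))/186 + (9 - 11) = (167/186)*(-25) - 2 = -4175/186 - 2 = -4547/186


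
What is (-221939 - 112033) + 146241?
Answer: -187731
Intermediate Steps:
(-221939 - 112033) + 146241 = -333972 + 146241 = -187731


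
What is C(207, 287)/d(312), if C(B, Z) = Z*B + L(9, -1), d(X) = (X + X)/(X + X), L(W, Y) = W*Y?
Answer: 59400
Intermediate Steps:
d(X) = 1 (d(X) = (2*X)/((2*X)) = (2*X)*(1/(2*X)) = 1)
C(B, Z) = -9 + B*Z (C(B, Z) = Z*B + 9*(-1) = B*Z - 9 = -9 + B*Z)
C(207, 287)/d(312) = (-9 + 207*287)/1 = (-9 + 59409)*1 = 59400*1 = 59400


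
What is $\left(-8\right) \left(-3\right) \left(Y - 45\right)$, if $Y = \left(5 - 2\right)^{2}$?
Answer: $-864$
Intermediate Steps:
$Y = 9$ ($Y = 3^{2} = 9$)
$\left(-8\right) \left(-3\right) \left(Y - 45\right) = \left(-8\right) \left(-3\right) \left(9 - 45\right) = 24 \left(-36\right) = -864$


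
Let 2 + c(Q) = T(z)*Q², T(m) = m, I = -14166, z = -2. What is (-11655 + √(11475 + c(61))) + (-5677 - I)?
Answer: -3166 + √4031 ≈ -3102.5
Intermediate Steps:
c(Q) = -2 - 2*Q²
(-11655 + √(11475 + c(61))) + (-5677 - I) = (-11655 + √(11475 + (-2 - 2*61²))) + (-5677 - 1*(-14166)) = (-11655 + √(11475 + (-2 - 2*3721))) + (-5677 + 14166) = (-11655 + √(11475 + (-2 - 7442))) + 8489 = (-11655 + √(11475 - 7444)) + 8489 = (-11655 + √4031) + 8489 = -3166 + √4031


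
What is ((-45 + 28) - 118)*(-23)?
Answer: 3105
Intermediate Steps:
((-45 + 28) - 118)*(-23) = (-17 - 118)*(-23) = -135*(-23) = 3105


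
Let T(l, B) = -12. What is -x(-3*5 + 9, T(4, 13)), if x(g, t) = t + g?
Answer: 18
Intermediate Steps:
x(g, t) = g + t
-x(-3*5 + 9, T(4, 13)) = -((-3*5 + 9) - 12) = -((-15 + 9) - 12) = -(-6 - 12) = -1*(-18) = 18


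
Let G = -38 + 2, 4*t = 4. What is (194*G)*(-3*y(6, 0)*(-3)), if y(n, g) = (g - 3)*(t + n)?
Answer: 1319976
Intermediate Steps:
t = 1 (t = (¼)*4 = 1)
y(n, g) = (1 + n)*(-3 + g) (y(n, g) = (g - 3)*(1 + n) = (-3 + g)*(1 + n) = (1 + n)*(-3 + g))
G = -36
(194*G)*(-3*y(6, 0)*(-3)) = (194*(-36))*(-3*(-3 + 0 - 3*6 + 0*6)*(-3)) = -6984*(-3*(-3 + 0 - 18 + 0))*(-3) = -6984*(-3*(-21))*(-3) = -439992*(-3) = -6984*(-189) = 1319976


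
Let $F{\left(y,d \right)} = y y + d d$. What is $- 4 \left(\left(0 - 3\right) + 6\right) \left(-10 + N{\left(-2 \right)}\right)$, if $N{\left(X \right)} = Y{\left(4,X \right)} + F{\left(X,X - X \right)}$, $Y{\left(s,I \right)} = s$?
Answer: $24$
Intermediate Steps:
$F{\left(y,d \right)} = d^{2} + y^{2}$ ($F{\left(y,d \right)} = y^{2} + d^{2} = d^{2} + y^{2}$)
$N{\left(X \right)} = 4 + X^{2}$ ($N{\left(X \right)} = 4 + \left(\left(X - X\right)^{2} + X^{2}\right) = 4 + \left(0^{2} + X^{2}\right) = 4 + \left(0 + X^{2}\right) = 4 + X^{2}$)
$- 4 \left(\left(0 - 3\right) + 6\right) \left(-10 + N{\left(-2 \right)}\right) = - 4 \left(\left(0 - 3\right) + 6\right) \left(-10 + \left(4 + \left(-2\right)^{2}\right)\right) = - 4 \left(-3 + 6\right) \left(-10 + \left(4 + 4\right)\right) = \left(-4\right) 3 \left(-10 + 8\right) = \left(-12\right) \left(-2\right) = 24$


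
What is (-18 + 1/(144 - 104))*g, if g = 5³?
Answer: -17975/8 ≈ -2246.9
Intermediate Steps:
g = 125
(-18 + 1/(144 - 104))*g = (-18 + 1/(144 - 104))*125 = (-18 + 1/40)*125 = -719/40*125 = -17975/8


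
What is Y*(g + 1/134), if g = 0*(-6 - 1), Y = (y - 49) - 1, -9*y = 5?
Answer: -455/1206 ≈ -0.37728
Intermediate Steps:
y = -5/9 (y = -⅑*5 = -5/9 ≈ -0.55556)
Y = -455/9 (Y = (-5/9 - 49) - 1 = -446/9 - 1 = -455/9 ≈ -50.556)
g = 0 (g = 0*(-7) = 0)
Y*(g + 1/134) = -455*(0 + 1/134)/9 = -455/9*1/134 = -455/1206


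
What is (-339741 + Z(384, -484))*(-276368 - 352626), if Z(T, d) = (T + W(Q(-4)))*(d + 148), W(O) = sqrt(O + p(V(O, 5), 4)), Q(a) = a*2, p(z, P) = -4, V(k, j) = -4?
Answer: 294850372410 + 422683968*I*sqrt(3) ≈ 2.9485e+11 + 7.3211e+8*I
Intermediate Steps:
Q(a) = 2*a
W(O) = sqrt(-4 + O) (W(O) = sqrt(O - 4) = sqrt(-4 + O))
Z(T, d) = (148 + d)*(T + 2*I*sqrt(3)) (Z(T, d) = (T + sqrt(-4 + 2*(-4)))*(d + 148) = (T + sqrt(-4 - 8))*(148 + d) = (T + sqrt(-12))*(148 + d) = (T + 2*I*sqrt(3))*(148 + d) = (148 + d)*(T + 2*I*sqrt(3)))
(-339741 + Z(384, -484))*(-276368 - 352626) = (-339741 + (148*384 + 384*(-484) + 296*I*sqrt(3) + 2*I*(-484)*sqrt(3)))*(-276368 - 352626) = (-339741 + (56832 - 185856 + 296*I*sqrt(3) - 968*I*sqrt(3)))*(-628994) = (-339741 + (-129024 - 672*I*sqrt(3)))*(-628994) = (-468765 - 672*I*sqrt(3))*(-628994) = 294850372410 + 422683968*I*sqrt(3)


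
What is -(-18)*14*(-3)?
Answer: -756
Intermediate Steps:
-(-18)*14*(-3) = -18*(-14)*(-3) = 252*(-3) = -756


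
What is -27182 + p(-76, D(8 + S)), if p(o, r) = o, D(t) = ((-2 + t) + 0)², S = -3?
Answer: -27258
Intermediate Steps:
D(t) = (-2 + t)²
-27182 + p(-76, D(8 + S)) = -27182 - 76 = -27258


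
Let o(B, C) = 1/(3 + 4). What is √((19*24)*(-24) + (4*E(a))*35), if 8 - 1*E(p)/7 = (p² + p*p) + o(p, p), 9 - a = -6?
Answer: 2*I*√111061 ≈ 666.52*I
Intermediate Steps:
a = 15 (a = 9 - 1*(-6) = 9 + 6 = 15)
o(B, C) = ⅐ (o(B, C) = 1/7 = ⅐)
E(p) = 55 - 14*p² (E(p) = 56 - 7*((p² + p*p) + ⅐) = 56 - 7*((p² + p²) + ⅐) = 56 - 7*(2*p² + ⅐) = 56 - 7*(⅐ + 2*p²) = 56 + (-1 - 14*p²) = 55 - 14*p²)
√((19*24)*(-24) + (4*E(a))*35) = √((19*24)*(-24) + (4*(55 - 14*15²))*35) = √(456*(-24) + (4*(55 - 14*225))*35) = √(-10944 + (4*(55 - 3150))*35) = √(-10944 + (4*(-3095))*35) = √(-10944 - 12380*35) = √(-10944 - 433300) = √(-444244) = 2*I*√111061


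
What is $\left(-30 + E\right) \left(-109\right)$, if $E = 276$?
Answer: $-26814$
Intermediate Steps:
$\left(-30 + E\right) \left(-109\right) = \left(-30 + 276\right) \left(-109\right) = 246 \left(-109\right) = -26814$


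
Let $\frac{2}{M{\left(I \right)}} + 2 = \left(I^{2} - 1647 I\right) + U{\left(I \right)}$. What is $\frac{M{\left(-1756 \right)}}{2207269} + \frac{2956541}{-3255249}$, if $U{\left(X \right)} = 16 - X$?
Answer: $- \frac{19504025422677601102}{21474574258620609339} \approx -0.90824$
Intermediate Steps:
$M{\left(I \right)} = \frac{2}{14 + I^{2} - 1648 I}$ ($M{\left(I \right)} = \frac{2}{-2 - \left(-16 - I^{2} + 1648 I\right)} = \frac{2}{-2 + \left(16 + I^{2} - 1648 I\right)} = \frac{2}{14 + I^{2} - 1648 I}$)
$\frac{M{\left(-1756 \right)}}{2207269} + \frac{2956541}{-3255249} = \frac{2 \frac{1}{14 + \left(-1756\right)^{2} - -2893888}}{2207269} + \frac{2956541}{-3255249} = \frac{2}{14 + 3083536 + 2893888} \cdot \frac{1}{2207269} + 2956541 \left(- \frac{1}{3255249}\right) = \frac{2}{5977438} \cdot \frac{1}{2207269} - \frac{2956541}{3255249} = 2 \cdot \frac{1}{5977438} \cdot \frac{1}{2207269} - \frac{2956541}{3255249} = \frac{1}{2988719} \cdot \frac{1}{2207269} - \frac{2956541}{3255249} = \frac{1}{6596906798411} - \frac{2956541}{3255249} = - \frac{19504025422677601102}{21474574258620609339}$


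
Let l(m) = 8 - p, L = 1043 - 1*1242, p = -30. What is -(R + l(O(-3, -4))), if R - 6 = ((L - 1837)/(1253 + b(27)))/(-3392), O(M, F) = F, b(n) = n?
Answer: -47759869/1085440 ≈ -44.000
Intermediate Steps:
L = -199 (L = 1043 - 1242 = -199)
l(m) = 38 (l(m) = 8 - 1*(-30) = 8 + 30 = 38)
R = 6513149/1085440 (R = 6 + ((-199 - 1837)/(1253 + 27))/(-3392) = 6 - 2036/1280*(-1/3392) = 6 - 2036*1/1280*(-1/3392) = 6 - 509/320*(-1/3392) = 6 + 509/1085440 = 6513149/1085440 ≈ 6.0005)
-(R + l(O(-3, -4))) = -(6513149/1085440 + 38) = -1*47759869/1085440 = -47759869/1085440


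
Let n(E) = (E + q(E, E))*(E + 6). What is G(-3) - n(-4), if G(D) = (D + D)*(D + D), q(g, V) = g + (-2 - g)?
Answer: 48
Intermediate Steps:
q(g, V) = -2
G(D) = 4*D² (G(D) = (2*D)*(2*D) = 4*D²)
n(E) = (-2 + E)*(6 + E) (n(E) = (E - 2)*(E + 6) = (-2 + E)*(6 + E))
G(-3) - n(-4) = 4*(-3)² - (-12 + (-4)² + 4*(-4)) = 4*9 - (-12 + 16 - 16) = 36 - 1*(-12) = 36 + 12 = 48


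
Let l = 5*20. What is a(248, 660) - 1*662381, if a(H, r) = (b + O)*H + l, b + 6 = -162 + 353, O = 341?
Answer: -531833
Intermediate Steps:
b = 185 (b = -6 + (-162 + 353) = -6 + 191 = 185)
l = 100
a(H, r) = 100 + 526*H (a(H, r) = (185 + 341)*H + 100 = 526*H + 100 = 100 + 526*H)
a(248, 660) - 1*662381 = (100 + 526*248) - 1*662381 = (100 + 130448) - 662381 = 130548 - 662381 = -531833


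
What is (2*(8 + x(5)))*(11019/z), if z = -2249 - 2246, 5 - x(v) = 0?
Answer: -286494/4495 ≈ -63.736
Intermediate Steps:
x(v) = 5 (x(v) = 5 - 1*0 = 5 + 0 = 5)
z = -4495
(2*(8 + x(5)))*(11019/z) = (2*(8 + 5))*(11019/(-4495)) = (2*13)*(11019*(-1/4495)) = 26*(-11019/4495) = -286494/4495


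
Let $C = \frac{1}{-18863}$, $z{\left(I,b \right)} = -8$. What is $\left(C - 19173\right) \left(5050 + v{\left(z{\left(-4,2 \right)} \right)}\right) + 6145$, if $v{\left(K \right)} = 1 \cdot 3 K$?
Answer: $- \frac{1817588754665}{18863} \approx -9.6357 \cdot 10^{7}$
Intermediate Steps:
$v{\left(K \right)} = 3 K$
$C = - \frac{1}{18863} \approx -5.3014 \cdot 10^{-5}$
$\left(C - 19173\right) \left(5050 + v{\left(z{\left(-4,2 \right)} \right)}\right) + 6145 = \left(- \frac{1}{18863} - 19173\right) \left(5050 + 3 \left(-8\right)\right) + 6145 = - \frac{361660300 \left(5050 - 24\right)}{18863} + 6145 = \left(- \frac{361660300}{18863}\right) 5026 + 6145 = - \frac{1817704667800}{18863} + 6145 = - \frac{1817588754665}{18863}$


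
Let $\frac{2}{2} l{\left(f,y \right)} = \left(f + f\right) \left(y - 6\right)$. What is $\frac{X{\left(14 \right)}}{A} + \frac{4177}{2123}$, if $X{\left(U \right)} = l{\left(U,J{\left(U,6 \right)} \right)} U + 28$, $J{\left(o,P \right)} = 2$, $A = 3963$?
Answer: $\frac{13284031}{8413449} \approx 1.5789$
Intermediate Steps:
$l{\left(f,y \right)} = 2 f \left(-6 + y\right)$ ($l{\left(f,y \right)} = \left(f + f\right) \left(y - 6\right) = 2 f \left(-6 + y\right)$)
$X{\left(U \right)} = 28 - 8 U^{2}$ ($X{\left(U \right)} = 2 U \left(-6 + 2\right) U + 28 = 2 U \left(-4\right) U + 28 = - 8 U U + 28 = - 8 U^{2} + 28 = 28 - 8 U^{2}$)
$\frac{X{\left(14 \right)}}{A} + \frac{4177}{2123} = \frac{28 - 8 \cdot 14^{2}}{3963} + \frac{4177}{2123} = \left(28 - 1568\right) \frac{1}{3963} + 4177 \cdot \frac{1}{2123} = \left(28 - 1568\right) \frac{1}{3963} + \frac{4177}{2123} = \left(-1540\right) \frac{1}{3963} + \frac{4177}{2123} = - \frac{1540}{3963} + \frac{4177}{2123} = \frac{13284031}{8413449}$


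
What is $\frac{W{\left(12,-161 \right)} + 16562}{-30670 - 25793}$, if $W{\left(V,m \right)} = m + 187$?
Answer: $- \frac{52}{177} \approx -0.29379$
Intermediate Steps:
$W{\left(V,m \right)} = 187 + m$
$\frac{W{\left(12,-161 \right)} + 16562}{-30670 - 25793} = \frac{\left(187 - 161\right) + 16562}{-30670 - 25793} = \frac{26 + 16562}{-56463} = 16588 \left(- \frac{1}{56463}\right) = - \frac{52}{177}$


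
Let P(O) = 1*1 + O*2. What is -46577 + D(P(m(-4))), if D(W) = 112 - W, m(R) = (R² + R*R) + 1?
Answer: -46532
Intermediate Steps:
m(R) = 1 + 2*R² (m(R) = (R² + R²) + 1 = 2*R² + 1 = 1 + 2*R²)
P(O) = 1 + 2*O
-46577 + D(P(m(-4))) = -46577 + (112 - (1 + 2*(1 + 2*(-4)²))) = -46577 + (112 - (1 + 2*(1 + 2*16))) = -46577 + (112 - (1 + 2*(1 + 32))) = -46577 + (112 - (1 + 2*33)) = -46577 + (112 - (1 + 66)) = -46577 + (112 - 1*67) = -46577 + (112 - 67) = -46577 + 45 = -46532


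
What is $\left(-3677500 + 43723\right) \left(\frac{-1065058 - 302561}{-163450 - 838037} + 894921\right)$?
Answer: $- \frac{1085594651998628814}{333829} \approx -3.2519 \cdot 10^{12}$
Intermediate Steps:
$\left(-3677500 + 43723\right) \left(\frac{-1065058 - 302561}{-163450 - 838037} + 894921\right) = - 3633777 \left(- \frac{1367619}{-1001487} + 894921\right) = - 3633777 \left(\left(-1367619\right) \left(- \frac{1}{1001487}\right) + 894921\right) = - 3633777 \left(\frac{455873}{333829} + 894921\right) = \left(-3633777\right) \frac{298751038382}{333829} = - \frac{1085594651998628814}{333829}$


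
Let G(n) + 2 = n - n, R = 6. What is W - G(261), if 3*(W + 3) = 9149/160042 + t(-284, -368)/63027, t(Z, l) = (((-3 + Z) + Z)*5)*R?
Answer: -10808595613/10086967134 ≈ -1.0715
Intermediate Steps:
G(n) = -2 (G(n) = -2 + (n - n) = -2 + 0 = -2)
t(Z, l) = -90 + 60*Z (t(Z, l) = (((-3 + Z) + Z)*5)*6 = ((-3 + 2*Z)*5)*6 = (-15 + 10*Z)*6 = -90 + 60*Z)
W = -30982529881/10086967134 (W = -3 + (9149/160042 + (-90 + 60*(-284))/63027)/3 = -3 + (9149*(1/160042) + (-90 - 17040)*(1/63027))/3 = -3 + (9149/160042 - 17130*1/63027)/3 = -3 + (9149/160042 - 5710/21009)/3 = -3 + (⅓)*(-721628479/3362322378) = -3 - 721628479/10086967134 = -30982529881/10086967134 ≈ -3.0715)
W - G(261) = -30982529881/10086967134 - 1*(-2) = -30982529881/10086967134 + 2 = -10808595613/10086967134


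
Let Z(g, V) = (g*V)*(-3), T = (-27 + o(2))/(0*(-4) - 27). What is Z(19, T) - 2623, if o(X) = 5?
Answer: -24025/9 ≈ -2669.4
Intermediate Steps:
T = 22/27 (T = (-27 + 5)/(0*(-4) - 27) = -22/(0 - 27) = -22/(-27) = -22*(-1/27) = 22/27 ≈ 0.81481)
Z(g, V) = -3*V*g (Z(g, V) = (V*g)*(-3) = -3*V*g)
Z(19, T) - 2623 = -3*22/27*19 - 2623 = -418/9 - 2623 = -24025/9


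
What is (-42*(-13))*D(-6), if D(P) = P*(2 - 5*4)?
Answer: 58968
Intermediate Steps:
D(P) = -18*P (D(P) = P*(2 - 20) = P*(-18) = -18*P)
(-42*(-13))*D(-6) = (-42*(-13))*(-18*(-6)) = 546*108 = 58968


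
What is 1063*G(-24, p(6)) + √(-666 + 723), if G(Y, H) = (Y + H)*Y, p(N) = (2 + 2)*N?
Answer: √57 ≈ 7.5498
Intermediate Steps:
p(N) = 4*N
G(Y, H) = Y*(H + Y) (G(Y, H) = (H + Y)*Y = Y*(H + Y))
1063*G(-24, p(6)) + √(-666 + 723) = 1063*(-24*(4*6 - 24)) + √(-666 + 723) = 1063*(-24*(24 - 24)) + √57 = 1063*(-24*0) + √57 = 1063*0 + √57 = 0 + √57 = √57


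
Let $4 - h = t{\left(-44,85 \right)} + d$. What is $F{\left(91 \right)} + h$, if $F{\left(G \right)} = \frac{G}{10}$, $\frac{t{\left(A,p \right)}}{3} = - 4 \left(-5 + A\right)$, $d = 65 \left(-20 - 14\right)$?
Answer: $\frac{16351}{10} \approx 1635.1$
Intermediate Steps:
$d = -2210$ ($d = 65 \left(-34\right) = -2210$)
$t{\left(A,p \right)} = 60 - 12 A$ ($t{\left(A,p \right)} = 3 \left(- 4 \left(-5 + A\right)\right) = 3 \left(20 - 4 A\right) = 60 - 12 A$)
$F{\left(G \right)} = \frac{G}{10}$ ($F{\left(G \right)} = G \frac{1}{10} = \frac{G}{10}$)
$h = 1626$ ($h = 4 - \left(\left(60 - -528\right) - 2210\right) = 4 - \left(\left(60 + 528\right) - 2210\right) = 4 - \left(588 - 2210\right) = 4 - -1622 = 4 + 1622 = 1626$)
$F{\left(91 \right)} + h = \frac{1}{10} \cdot 91 + 1626 = \frac{91}{10} + 1626 = \frac{16351}{10}$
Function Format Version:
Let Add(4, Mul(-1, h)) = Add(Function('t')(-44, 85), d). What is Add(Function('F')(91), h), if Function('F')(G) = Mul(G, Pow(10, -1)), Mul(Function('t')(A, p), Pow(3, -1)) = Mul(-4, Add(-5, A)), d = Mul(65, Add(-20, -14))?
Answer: Rational(16351, 10) ≈ 1635.1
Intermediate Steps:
d = -2210 (d = Mul(65, -34) = -2210)
Function('t')(A, p) = Add(60, Mul(-12, A)) (Function('t')(A, p) = Mul(3, Mul(-4, Add(-5, A))) = Mul(3, Add(20, Mul(-4, A))) = Add(60, Mul(-12, A)))
Function('F')(G) = Mul(Rational(1, 10), G) (Function('F')(G) = Mul(G, Rational(1, 10)) = Mul(Rational(1, 10), G))
h = 1626 (h = Add(4, Mul(-1, Add(Add(60, Mul(-12, -44)), -2210))) = Add(4, Mul(-1, Add(Add(60, 528), -2210))) = Add(4, Mul(-1, Add(588, -2210))) = Add(4, Mul(-1, -1622)) = Add(4, 1622) = 1626)
Add(Function('F')(91), h) = Add(Mul(Rational(1, 10), 91), 1626) = Add(Rational(91, 10), 1626) = Rational(16351, 10)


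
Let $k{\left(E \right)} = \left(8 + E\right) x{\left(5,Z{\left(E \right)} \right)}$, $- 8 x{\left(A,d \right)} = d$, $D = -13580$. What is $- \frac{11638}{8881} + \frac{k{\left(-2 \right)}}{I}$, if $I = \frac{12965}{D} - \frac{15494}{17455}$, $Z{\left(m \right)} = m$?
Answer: $- \frac{549344992464}{258562970413} \approx -2.1246$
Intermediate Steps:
$x{\left(A,d \right)} = - \frac{d}{8}$
$k{\left(E \right)} = - \frac{E \left(8 + E\right)}{8}$ ($k{\left(E \right)} = \left(8 + E\right) \left(- \frac{E}{8}\right) = - \frac{E \left(8 + E\right)}{8}$)
$I = - \frac{87342519}{47407780}$ ($I = \frac{12965}{-13580} - \frac{15494}{17455} = 12965 \left(- \frac{1}{13580}\right) - \frac{15494}{17455} = - \frac{2593}{2716} - \frac{15494}{17455} = - \frac{87342519}{47407780} \approx -1.8424$)
$- \frac{11638}{8881} + \frac{k{\left(-2 \right)}}{I} = - \frac{11638}{8881} + \frac{\left(- \frac{1}{8}\right) \left(-2\right) \left(8 - 2\right)}{- \frac{87342519}{47407780}} = \left(-11638\right) \frac{1}{8881} + \left(- \frac{1}{8}\right) \left(-2\right) 6 \left(- \frac{47407780}{87342519}\right) = - \frac{11638}{8881} + \frac{3}{2} \left(- \frac{47407780}{87342519}\right) = - \frac{11638}{8881} - \frac{23703890}{29114173} = - \frac{549344992464}{258562970413}$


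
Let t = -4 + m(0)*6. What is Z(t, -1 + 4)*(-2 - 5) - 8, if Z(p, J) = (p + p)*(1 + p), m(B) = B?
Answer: -176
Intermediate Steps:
t = -4 (t = -4 + 0*6 = -4 + 0 = -4)
Z(p, J) = 2*p*(1 + p) (Z(p, J) = (2*p)*(1 + p) = 2*p*(1 + p))
Z(t, -1 + 4)*(-2 - 5) - 8 = (2*(-4)*(1 - 4))*(-2 - 5) - 8 = (2*(-4)*(-3))*(-7) - 8 = 24*(-7) - 8 = -168 - 8 = -176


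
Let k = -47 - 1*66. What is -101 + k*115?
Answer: -13096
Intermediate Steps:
k = -113 (k = -47 - 66 = -113)
-101 + k*115 = -101 - 113*115 = -101 - 12995 = -13096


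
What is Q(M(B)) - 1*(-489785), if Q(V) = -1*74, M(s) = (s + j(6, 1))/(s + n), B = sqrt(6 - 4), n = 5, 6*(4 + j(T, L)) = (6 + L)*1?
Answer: 489711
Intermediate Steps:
j(T, L) = -3 + L/6 (j(T, L) = -4 + ((6 + L)*1)/6 = -4 + (6 + L)/6 = -4 + (1 + L/6) = -3 + L/6)
B = sqrt(2) ≈ 1.4142
M(s) = (-17/6 + s)/(5 + s) (M(s) = (s + (-3 + (1/6)*1))/(s + 5) = (s + (-3 + 1/6))/(5 + s) = (s - 17/6)/(5 + s) = (-17/6 + s)/(5 + s))
Q(V) = -74
Q(M(B)) - 1*(-489785) = -74 - 1*(-489785) = -74 + 489785 = 489711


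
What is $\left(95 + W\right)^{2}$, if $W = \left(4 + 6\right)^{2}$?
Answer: $38025$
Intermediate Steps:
$W = 100$ ($W = 10^{2} = 100$)
$\left(95 + W\right)^{2} = \left(95 + 100\right)^{2} = 195^{2} = 38025$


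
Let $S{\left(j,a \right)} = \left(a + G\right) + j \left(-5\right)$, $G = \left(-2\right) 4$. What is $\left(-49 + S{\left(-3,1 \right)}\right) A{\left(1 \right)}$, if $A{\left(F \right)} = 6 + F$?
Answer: $-287$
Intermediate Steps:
$G = -8$
$S{\left(j,a \right)} = -8 + a - 5 j$ ($S{\left(j,a \right)} = \left(a - 8\right) + j \left(-5\right) = \left(-8 + a\right) - 5 j = -8 + a - 5 j$)
$\left(-49 + S{\left(-3,1 \right)}\right) A{\left(1 \right)} = \left(-49 - -8\right) \left(6 + 1\right) = \left(-49 + \left(-8 + 1 + 15\right)\right) 7 = \left(-49 + 8\right) 7 = \left(-41\right) 7 = -287$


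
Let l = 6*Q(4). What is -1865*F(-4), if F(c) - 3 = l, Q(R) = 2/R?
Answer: -11190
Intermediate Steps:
l = 3 (l = 6*(2/4) = 6*(2*(¼)) = 6*(½) = 3)
F(c) = 6 (F(c) = 3 + 3 = 6)
-1865*F(-4) = -1865*6 = -1*11190 = -11190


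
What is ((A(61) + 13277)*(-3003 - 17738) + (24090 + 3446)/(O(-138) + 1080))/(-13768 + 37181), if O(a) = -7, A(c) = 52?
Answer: -296638107061/25122149 ≈ -11808.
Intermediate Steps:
((A(61) + 13277)*(-3003 - 17738) + (24090 + 3446)/(O(-138) + 1080))/(-13768 + 37181) = ((52 + 13277)*(-3003 - 17738) + (24090 + 3446)/(-7 + 1080))/(-13768 + 37181) = (13329*(-20741) + 27536/1073)/23413 = (-276456789 + 27536*(1/1073))*(1/23413) = (-276456789 + 27536/1073)*(1/23413) = -296638107061/1073*1/23413 = -296638107061/25122149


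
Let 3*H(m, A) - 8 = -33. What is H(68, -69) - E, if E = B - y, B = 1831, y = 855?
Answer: -2953/3 ≈ -984.33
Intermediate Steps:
H(m, A) = -25/3 (H(m, A) = 8/3 + (1/3)*(-33) = 8/3 - 11 = -25/3)
E = 976 (E = 1831 - 1*855 = 1831 - 855 = 976)
H(68, -69) - E = -25/3 - 1*976 = -25/3 - 976 = -2953/3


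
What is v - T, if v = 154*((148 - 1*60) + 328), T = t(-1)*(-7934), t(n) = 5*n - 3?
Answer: 592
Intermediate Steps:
t(n) = -3 + 5*n
T = 63472 (T = (-3 + 5*(-1))*(-7934) = (-3 - 5)*(-7934) = -8*(-7934) = 63472)
v = 64064 (v = 154*((148 - 60) + 328) = 154*(88 + 328) = 154*416 = 64064)
v - T = 64064 - 1*63472 = 64064 - 63472 = 592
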